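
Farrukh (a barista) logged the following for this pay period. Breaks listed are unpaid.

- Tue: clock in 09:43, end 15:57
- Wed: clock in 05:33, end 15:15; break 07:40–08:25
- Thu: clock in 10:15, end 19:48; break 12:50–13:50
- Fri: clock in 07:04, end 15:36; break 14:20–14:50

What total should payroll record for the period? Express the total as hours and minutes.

Tue: 09:43–15:57 = 6 h 14 min
Wed: 05:33–15:15 = 9 h 42 min; less 45 min break → 8 h 57 min
Thu: 10:15–19:48 = 9 h 33 min; less 60 min break → 8 h 33 min
Fri: 07:04–15:36 = 8 h 32 min; less 30 min break → 8 h 2 min
Total: 6 h 14 min + 8 h 57 min + 8 h 33 min + 8 h 2 min = 31 h 46 min.

31 h 46 min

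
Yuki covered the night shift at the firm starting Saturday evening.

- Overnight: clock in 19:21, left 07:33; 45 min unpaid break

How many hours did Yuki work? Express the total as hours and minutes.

11 h 27 min

Overnight: 19:21 → midnight = 4 h 39 min; midnight → 07:33 = 7 h 33 min; span 12 h 12 min; less 45 min break → 11 h 27 min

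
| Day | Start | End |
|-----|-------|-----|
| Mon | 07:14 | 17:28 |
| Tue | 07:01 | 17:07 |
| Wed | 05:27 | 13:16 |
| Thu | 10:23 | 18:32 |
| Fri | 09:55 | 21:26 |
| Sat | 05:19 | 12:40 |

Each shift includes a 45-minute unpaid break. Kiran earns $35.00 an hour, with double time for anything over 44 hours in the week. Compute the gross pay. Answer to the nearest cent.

Mon: 07:14–17:28 = 10 h 14 min; less 45 min break → 9 h 29 min
Tue: 07:01–17:07 = 10 h 6 min; less 45 min break → 9 h 21 min
Wed: 05:27–13:16 = 7 h 49 min; less 45 min break → 7 h 4 min
Thu: 10:23–18:32 = 8 h 9 min; less 45 min break → 7 h 24 min
Fri: 09:55–21:26 = 11 h 31 min; less 45 min break → 10 h 46 min
Sat: 05:19–12:40 = 7 h 21 min; less 45 min break → 6 h 36 min
Total worked: 50 h 40 min = 3040 min.
Regular 44 h 0 min = 2640 min at $35.00/h; overtime 6 h 40 min = 400 min at $70.00/h.
Pay = (2640 × $35.00 + 400 × $70.00) ÷ 60 = $2006.67.

$2006.67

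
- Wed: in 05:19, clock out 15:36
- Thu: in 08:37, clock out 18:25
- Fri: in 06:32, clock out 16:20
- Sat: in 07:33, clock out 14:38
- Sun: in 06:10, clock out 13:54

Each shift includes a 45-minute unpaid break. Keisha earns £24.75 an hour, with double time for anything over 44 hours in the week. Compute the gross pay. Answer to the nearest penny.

£1013.51

Wed: 05:19–15:36 = 10 h 17 min; less 45 min break → 9 h 32 min
Thu: 08:37–18:25 = 9 h 48 min; less 45 min break → 9 h 3 min
Fri: 06:32–16:20 = 9 h 48 min; less 45 min break → 9 h 3 min
Sat: 07:33–14:38 = 7 h 5 min; less 45 min break → 6 h 20 min
Sun: 06:10–13:54 = 7 h 44 min; less 45 min break → 6 h 59 min
Total worked: 40 h 57 min = 2457 min.
Regular 40 h 57 min = 2457 min at £24.75/h; overtime 0 h 0 min = 0 min at £49.50/h.
Pay = (2457 × £24.75 + 0 × £49.50) ÷ 60 = £1013.51.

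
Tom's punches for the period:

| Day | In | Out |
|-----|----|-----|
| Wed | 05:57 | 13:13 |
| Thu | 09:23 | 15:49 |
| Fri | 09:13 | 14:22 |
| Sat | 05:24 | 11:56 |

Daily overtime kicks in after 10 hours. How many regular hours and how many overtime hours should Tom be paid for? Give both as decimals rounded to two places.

Wed: 05:57–13:13 = 7 h 16 min
Thu: 09:23–15:49 = 6 h 26 min
Fri: 09:13–14:22 = 5 h 9 min
Sat: 05:24–11:56 = 6 h 32 min
Wed reg 7 h 16 min / OT 0 h 0 min; Thu reg 6 h 26 min / OT 0 h 0 min; Fri reg 5 h 9 min / OT 0 h 0 min; Sat reg 6 h 32 min / OT 0 h 0 min.
Totals: regular 25 h 23 min, overtime 0 h 0 min.

Regular 25.38 hours, overtime 0.00 hours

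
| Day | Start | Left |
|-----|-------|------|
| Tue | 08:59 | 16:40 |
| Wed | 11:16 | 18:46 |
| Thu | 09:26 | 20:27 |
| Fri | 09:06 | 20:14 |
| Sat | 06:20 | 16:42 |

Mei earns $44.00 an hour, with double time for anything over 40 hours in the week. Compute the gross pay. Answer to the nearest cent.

Tue: 08:59–16:40 = 7 h 41 min
Wed: 11:16–18:46 = 7 h 30 min
Thu: 09:26–20:27 = 11 h 1 min
Fri: 09:06–20:14 = 11 h 8 min
Sat: 06:20–16:42 = 10 h 22 min
Total worked: 47 h 42 min = 2862 min.
Regular 40 h 0 min = 2400 min at $44.00/h; overtime 7 h 42 min = 462 min at $88.00/h.
Pay = (2400 × $44.00 + 462 × $88.00) ÷ 60 = $2437.60.

$2437.60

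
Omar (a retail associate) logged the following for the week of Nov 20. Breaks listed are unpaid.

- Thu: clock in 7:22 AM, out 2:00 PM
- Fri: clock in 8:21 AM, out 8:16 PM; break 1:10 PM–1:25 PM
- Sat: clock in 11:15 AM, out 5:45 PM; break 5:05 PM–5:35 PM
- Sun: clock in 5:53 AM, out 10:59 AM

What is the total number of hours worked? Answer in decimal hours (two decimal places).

29.40 hours

Thu: 7:22 AM–2:00 PM = 6 h 38 min
Fri: 8:21 AM–8:16 PM = 11 h 55 min; less 15 min break → 11 h 40 min
Sat: 11:15 AM–5:45 PM = 6 h 30 min; less 30 min break → 6 h 0 min
Sun: 5:53 AM–10:59 AM = 5 h 6 min
Total: 6 h 38 min + 11 h 40 min + 6 h 0 min + 5 h 6 min = 29 h 24 min.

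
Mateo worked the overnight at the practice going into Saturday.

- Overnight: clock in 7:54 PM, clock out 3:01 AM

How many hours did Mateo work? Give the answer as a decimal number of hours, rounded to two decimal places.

Overnight: 7:54 PM → midnight = 4 h 6 min; midnight → 3:01 AM = 3 h 1 min; span 7 h 7 min

7.12 hours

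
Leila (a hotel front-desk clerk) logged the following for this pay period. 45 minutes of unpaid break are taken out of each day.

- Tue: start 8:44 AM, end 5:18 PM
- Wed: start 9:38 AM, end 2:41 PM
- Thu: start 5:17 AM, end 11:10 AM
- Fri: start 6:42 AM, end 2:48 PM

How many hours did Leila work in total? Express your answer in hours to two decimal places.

Tue: 8:44 AM–5:18 PM = 8 h 34 min; less 45 min break → 7 h 49 min
Wed: 9:38 AM–2:41 PM = 5 h 3 min; less 45 min break → 4 h 18 min
Thu: 5:17 AM–11:10 AM = 5 h 53 min; less 45 min break → 5 h 8 min
Fri: 6:42 AM–2:48 PM = 8 h 6 min; less 45 min break → 7 h 21 min
Total: 7 h 49 min + 4 h 18 min + 5 h 8 min + 7 h 21 min = 24 h 36 min.

24.60 hours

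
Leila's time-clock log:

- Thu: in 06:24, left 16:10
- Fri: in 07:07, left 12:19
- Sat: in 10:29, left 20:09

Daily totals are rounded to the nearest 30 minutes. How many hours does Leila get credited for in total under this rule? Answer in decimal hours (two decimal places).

Thu: 06:24–16:10 = 9 h 46 min → rounds to 10 h 0 min
Fri: 07:07–12:19 = 5 h 12 min → rounds to 5 h 0 min
Sat: 10:29–20:09 = 9 h 40 min → rounds to 9 h 30 min
Total credited: 24 h 30 min.

24.50 hours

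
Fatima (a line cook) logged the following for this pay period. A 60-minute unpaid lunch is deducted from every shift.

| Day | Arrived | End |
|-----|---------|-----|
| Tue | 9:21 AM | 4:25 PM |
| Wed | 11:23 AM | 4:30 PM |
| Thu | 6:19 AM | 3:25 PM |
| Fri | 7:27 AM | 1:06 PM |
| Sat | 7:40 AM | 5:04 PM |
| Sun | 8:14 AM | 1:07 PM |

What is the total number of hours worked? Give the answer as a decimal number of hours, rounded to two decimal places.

35.22 hours

Tue: 9:21 AM–4:25 PM = 7 h 4 min; less 60 min break → 6 h 4 min
Wed: 11:23 AM–4:30 PM = 5 h 7 min; less 60 min break → 4 h 7 min
Thu: 6:19 AM–3:25 PM = 9 h 6 min; less 60 min break → 8 h 6 min
Fri: 7:27 AM–1:06 PM = 5 h 39 min; less 60 min break → 4 h 39 min
Sat: 7:40 AM–5:04 PM = 9 h 24 min; less 60 min break → 8 h 24 min
Sun: 8:14 AM–1:07 PM = 4 h 53 min; less 60 min break → 3 h 53 min
Total: 6 h 4 min + 4 h 7 min + 8 h 6 min + 4 h 39 min + 8 h 24 min + 3 h 53 min = 35 h 13 min.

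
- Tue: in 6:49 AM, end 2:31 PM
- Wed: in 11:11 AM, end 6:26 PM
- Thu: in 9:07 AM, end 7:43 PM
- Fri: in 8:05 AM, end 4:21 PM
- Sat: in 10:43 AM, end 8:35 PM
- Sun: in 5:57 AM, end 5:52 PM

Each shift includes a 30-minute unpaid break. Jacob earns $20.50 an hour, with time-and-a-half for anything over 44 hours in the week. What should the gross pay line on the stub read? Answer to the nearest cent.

Tue: 6:49 AM–2:31 PM = 7 h 42 min; less 30 min break → 7 h 12 min
Wed: 11:11 AM–6:26 PM = 7 h 15 min; less 30 min break → 6 h 45 min
Thu: 9:07 AM–7:43 PM = 10 h 36 min; less 30 min break → 10 h 6 min
Fri: 8:05 AM–4:21 PM = 8 h 16 min; less 30 min break → 7 h 46 min
Sat: 10:43 AM–8:35 PM = 9 h 52 min; less 30 min break → 9 h 22 min
Sun: 5:57 AM–5:52 PM = 11 h 55 min; less 30 min break → 11 h 25 min
Total worked: 52 h 36 min = 3156 min.
Regular 44 h 0 min = 2640 min at $20.50/h; overtime 8 h 36 min = 516 min at $30.75/h.
Pay = (2640 × $20.50 + 516 × $30.75) ÷ 60 = $1166.45.

$1166.45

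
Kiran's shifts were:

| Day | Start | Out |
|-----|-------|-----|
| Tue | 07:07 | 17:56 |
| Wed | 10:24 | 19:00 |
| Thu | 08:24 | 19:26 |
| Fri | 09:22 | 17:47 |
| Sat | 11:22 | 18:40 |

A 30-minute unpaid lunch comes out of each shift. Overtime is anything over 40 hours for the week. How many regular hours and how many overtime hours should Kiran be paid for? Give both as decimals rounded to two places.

Regular 40.00 hours, overtime 3.67 hours

Tue: 07:07–17:56 = 10 h 49 min; less 30 min break → 10 h 19 min
Wed: 10:24–19:00 = 8 h 36 min; less 30 min break → 8 h 6 min
Thu: 08:24–19:26 = 11 h 2 min; less 30 min break → 10 h 32 min
Fri: 09:22–17:47 = 8 h 25 min; less 30 min break → 7 h 55 min
Sat: 11:22–18:40 = 7 h 18 min; less 30 min break → 6 h 48 min
Total worked: 43 h 40 min = 43.67 h.
Threshold 40 h → overtime 3 h 40 min, regular 40 h 0 min.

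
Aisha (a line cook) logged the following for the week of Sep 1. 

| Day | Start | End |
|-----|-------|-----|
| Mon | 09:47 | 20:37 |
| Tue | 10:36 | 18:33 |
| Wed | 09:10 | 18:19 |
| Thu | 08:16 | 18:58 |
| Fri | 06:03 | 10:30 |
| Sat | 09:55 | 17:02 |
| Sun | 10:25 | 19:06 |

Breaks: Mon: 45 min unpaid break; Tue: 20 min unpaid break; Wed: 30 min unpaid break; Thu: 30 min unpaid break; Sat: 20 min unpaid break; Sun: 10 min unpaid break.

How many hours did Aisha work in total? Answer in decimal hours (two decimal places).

Mon: 09:47–20:37 = 10 h 50 min; less 45 min break → 10 h 5 min
Tue: 10:36–18:33 = 7 h 57 min; less 20 min break → 7 h 37 min
Wed: 09:10–18:19 = 9 h 9 min; less 30 min break → 8 h 39 min
Thu: 08:16–18:58 = 10 h 42 min; less 30 min break → 10 h 12 min
Fri: 06:03–10:30 = 4 h 27 min
Sat: 09:55–17:02 = 7 h 7 min; less 20 min break → 6 h 47 min
Sun: 10:25–19:06 = 8 h 41 min; less 10 min break → 8 h 31 min
Total: 10 h 5 min + 7 h 37 min + 8 h 39 min + 10 h 12 min + 4 h 27 min + 6 h 47 min + 8 h 31 min = 56 h 18 min.

56.30 hours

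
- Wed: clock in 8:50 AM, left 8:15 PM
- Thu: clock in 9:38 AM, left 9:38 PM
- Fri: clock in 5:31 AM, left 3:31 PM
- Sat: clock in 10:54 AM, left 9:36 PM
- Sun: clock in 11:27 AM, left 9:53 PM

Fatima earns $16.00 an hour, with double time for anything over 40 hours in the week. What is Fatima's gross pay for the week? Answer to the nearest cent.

$1105.60

Wed: 8:50 AM–8:15 PM = 11 h 25 min
Thu: 9:38 AM–9:38 PM = 12 h 0 min
Fri: 5:31 AM–3:31 PM = 10 h 0 min
Sat: 10:54 AM–9:36 PM = 10 h 42 min
Sun: 11:27 AM–9:53 PM = 10 h 26 min
Total worked: 54 h 33 min = 3273 min.
Regular 40 h 0 min = 2400 min at $16.00/h; overtime 14 h 33 min = 873 min at $32.00/h.
Pay = (2400 × $16.00 + 873 × $32.00) ÷ 60 = $1105.60.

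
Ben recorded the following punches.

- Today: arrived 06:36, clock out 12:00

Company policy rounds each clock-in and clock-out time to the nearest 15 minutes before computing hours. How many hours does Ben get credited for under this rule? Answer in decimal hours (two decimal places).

5.50 hours

Today: in 06:36→06:30, out 12:00→12:00; 5 h 30 min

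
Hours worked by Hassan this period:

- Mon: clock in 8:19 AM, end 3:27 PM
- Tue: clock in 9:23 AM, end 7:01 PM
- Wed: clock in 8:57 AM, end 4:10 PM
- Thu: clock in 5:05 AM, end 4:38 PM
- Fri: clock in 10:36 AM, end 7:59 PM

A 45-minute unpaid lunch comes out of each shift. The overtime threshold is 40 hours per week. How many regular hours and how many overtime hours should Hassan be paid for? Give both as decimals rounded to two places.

Mon: 8:19 AM–3:27 PM = 7 h 8 min; less 45 min break → 6 h 23 min
Tue: 9:23 AM–7:01 PM = 9 h 38 min; less 45 min break → 8 h 53 min
Wed: 8:57 AM–4:10 PM = 7 h 13 min; less 45 min break → 6 h 28 min
Thu: 5:05 AM–4:38 PM = 11 h 33 min; less 45 min break → 10 h 48 min
Fri: 10:36 AM–7:59 PM = 9 h 23 min; less 45 min break → 8 h 38 min
Total worked: 41 h 10 min = 41.17 h.
Threshold 40 h → overtime 1 h 10 min, regular 40 h 0 min.

Regular 40.00 hours, overtime 1.17 hours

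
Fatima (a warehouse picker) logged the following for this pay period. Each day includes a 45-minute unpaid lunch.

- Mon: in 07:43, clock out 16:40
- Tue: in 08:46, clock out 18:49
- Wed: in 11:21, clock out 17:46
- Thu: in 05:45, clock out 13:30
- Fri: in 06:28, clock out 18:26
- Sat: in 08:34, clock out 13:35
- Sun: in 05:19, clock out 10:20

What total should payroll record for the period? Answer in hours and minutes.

49 h 55 min

Mon: 07:43–16:40 = 8 h 57 min; less 45 min break → 8 h 12 min
Tue: 08:46–18:49 = 10 h 3 min; less 45 min break → 9 h 18 min
Wed: 11:21–17:46 = 6 h 25 min; less 45 min break → 5 h 40 min
Thu: 05:45–13:30 = 7 h 45 min; less 45 min break → 7 h 0 min
Fri: 06:28–18:26 = 11 h 58 min; less 45 min break → 11 h 13 min
Sat: 08:34–13:35 = 5 h 1 min; less 45 min break → 4 h 16 min
Sun: 05:19–10:20 = 5 h 1 min; less 45 min break → 4 h 16 min
Total: 8 h 12 min + 9 h 18 min + 5 h 40 min + 7 h 0 min + 11 h 13 min + 4 h 16 min + 4 h 16 min = 49 h 55 min.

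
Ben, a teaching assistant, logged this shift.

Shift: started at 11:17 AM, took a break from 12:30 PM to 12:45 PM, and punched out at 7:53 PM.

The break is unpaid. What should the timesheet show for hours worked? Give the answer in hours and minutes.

Shift: 11:17 AM–7:53 PM = 8 h 36 min; less 15 min break → 8 h 21 min

8 h 21 min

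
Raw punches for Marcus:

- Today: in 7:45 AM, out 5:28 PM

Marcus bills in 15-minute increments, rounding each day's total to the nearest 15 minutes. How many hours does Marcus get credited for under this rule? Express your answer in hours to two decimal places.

Today: 7:45 AM–5:28 PM = 9 h 43 min → rounds to 9 h 45 min

9.75 hours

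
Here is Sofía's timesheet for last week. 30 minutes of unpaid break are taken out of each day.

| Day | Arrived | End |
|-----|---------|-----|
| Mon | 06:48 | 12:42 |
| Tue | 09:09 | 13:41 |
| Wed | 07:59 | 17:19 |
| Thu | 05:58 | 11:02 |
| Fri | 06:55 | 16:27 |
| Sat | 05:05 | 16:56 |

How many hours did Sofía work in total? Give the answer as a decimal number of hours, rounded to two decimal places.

Mon: 06:48–12:42 = 5 h 54 min; less 30 min break → 5 h 24 min
Tue: 09:09–13:41 = 4 h 32 min; less 30 min break → 4 h 2 min
Wed: 07:59–17:19 = 9 h 20 min; less 30 min break → 8 h 50 min
Thu: 05:58–11:02 = 5 h 4 min; less 30 min break → 4 h 34 min
Fri: 06:55–16:27 = 9 h 32 min; less 30 min break → 9 h 2 min
Sat: 05:05–16:56 = 11 h 51 min; less 30 min break → 11 h 21 min
Total: 5 h 24 min + 4 h 2 min + 8 h 50 min + 4 h 34 min + 9 h 2 min + 11 h 21 min = 43 h 13 min.

43.22 hours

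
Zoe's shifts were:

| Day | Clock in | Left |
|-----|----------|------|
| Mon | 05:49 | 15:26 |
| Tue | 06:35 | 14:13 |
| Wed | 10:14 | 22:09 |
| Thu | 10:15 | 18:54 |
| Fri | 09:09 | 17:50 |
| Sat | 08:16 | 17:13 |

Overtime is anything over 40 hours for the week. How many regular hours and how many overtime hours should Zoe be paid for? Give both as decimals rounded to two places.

Mon: 05:49–15:26 = 9 h 37 min
Tue: 06:35–14:13 = 7 h 38 min
Wed: 10:14–22:09 = 11 h 55 min
Thu: 10:15–18:54 = 8 h 39 min
Fri: 09:09–17:50 = 8 h 41 min
Sat: 08:16–17:13 = 8 h 57 min
Total worked: 55 h 27 min = 55.45 h.
Threshold 40 h → overtime 15 h 27 min, regular 40 h 0 min.

Regular 40.00 hours, overtime 15.45 hours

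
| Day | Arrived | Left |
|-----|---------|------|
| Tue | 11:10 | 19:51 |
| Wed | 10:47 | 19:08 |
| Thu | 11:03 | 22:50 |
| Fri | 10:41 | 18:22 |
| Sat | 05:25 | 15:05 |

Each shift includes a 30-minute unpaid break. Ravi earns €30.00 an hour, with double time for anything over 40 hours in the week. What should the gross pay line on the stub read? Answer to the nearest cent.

Tue: 11:10–19:51 = 8 h 41 min; less 30 min break → 8 h 11 min
Wed: 10:47–19:08 = 8 h 21 min; less 30 min break → 7 h 51 min
Thu: 11:03–22:50 = 11 h 47 min; less 30 min break → 11 h 17 min
Fri: 10:41–18:22 = 7 h 41 min; less 30 min break → 7 h 11 min
Sat: 05:25–15:05 = 9 h 40 min; less 30 min break → 9 h 10 min
Total worked: 43 h 40 min = 2620 min.
Regular 40 h 0 min = 2400 min at €30.00/h; overtime 3 h 40 min = 220 min at €60.00/h.
Pay = (2400 × €30.00 + 220 × €60.00) ÷ 60 = €1420.00.

€1420.00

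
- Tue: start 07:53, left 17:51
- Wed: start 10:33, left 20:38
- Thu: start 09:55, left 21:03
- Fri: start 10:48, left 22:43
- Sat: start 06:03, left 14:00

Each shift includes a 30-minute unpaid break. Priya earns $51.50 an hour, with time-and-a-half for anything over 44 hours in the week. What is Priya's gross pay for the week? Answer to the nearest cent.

$2617.49

Tue: 07:53–17:51 = 9 h 58 min; less 30 min break → 9 h 28 min
Wed: 10:33–20:38 = 10 h 5 min; less 30 min break → 9 h 35 min
Thu: 09:55–21:03 = 11 h 8 min; less 30 min break → 10 h 38 min
Fri: 10:48–22:43 = 11 h 55 min; less 30 min break → 11 h 25 min
Sat: 06:03–14:00 = 7 h 57 min; less 30 min break → 7 h 27 min
Total worked: 48 h 33 min = 2913 min.
Regular 44 h 0 min = 2640 min at $51.50/h; overtime 4 h 33 min = 273 min at $77.25/h.
Pay = (2640 × $51.50 + 273 × $77.25) ÷ 60 = $2617.49.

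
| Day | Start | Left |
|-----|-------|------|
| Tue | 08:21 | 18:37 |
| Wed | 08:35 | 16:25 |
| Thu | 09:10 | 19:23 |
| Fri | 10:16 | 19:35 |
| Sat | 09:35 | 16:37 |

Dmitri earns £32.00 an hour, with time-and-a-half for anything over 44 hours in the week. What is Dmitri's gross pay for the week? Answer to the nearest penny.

£1440.00

Tue: 08:21–18:37 = 10 h 16 min
Wed: 08:35–16:25 = 7 h 50 min
Thu: 09:10–19:23 = 10 h 13 min
Fri: 10:16–19:35 = 9 h 19 min
Sat: 09:35–16:37 = 7 h 2 min
Total worked: 44 h 40 min = 2680 min.
Regular 44 h 0 min = 2640 min at £32.00/h; overtime 0 h 40 min = 40 min at £48.00/h.
Pay = (2640 × £32.00 + 40 × £48.00) ÷ 60 = £1440.00.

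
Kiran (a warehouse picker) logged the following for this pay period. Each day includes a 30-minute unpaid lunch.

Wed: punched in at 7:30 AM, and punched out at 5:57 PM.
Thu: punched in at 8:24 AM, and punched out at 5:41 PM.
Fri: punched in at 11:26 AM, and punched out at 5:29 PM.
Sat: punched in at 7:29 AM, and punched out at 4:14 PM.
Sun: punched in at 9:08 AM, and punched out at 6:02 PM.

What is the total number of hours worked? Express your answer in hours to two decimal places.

Wed: 7:30 AM–5:57 PM = 10 h 27 min; less 30 min break → 9 h 57 min
Thu: 8:24 AM–5:41 PM = 9 h 17 min; less 30 min break → 8 h 47 min
Fri: 11:26 AM–5:29 PM = 6 h 3 min; less 30 min break → 5 h 33 min
Sat: 7:29 AM–4:14 PM = 8 h 45 min; less 30 min break → 8 h 15 min
Sun: 9:08 AM–6:02 PM = 8 h 54 min; less 30 min break → 8 h 24 min
Total: 9 h 57 min + 8 h 47 min + 5 h 33 min + 8 h 15 min + 8 h 24 min = 40 h 56 min.

40.93 hours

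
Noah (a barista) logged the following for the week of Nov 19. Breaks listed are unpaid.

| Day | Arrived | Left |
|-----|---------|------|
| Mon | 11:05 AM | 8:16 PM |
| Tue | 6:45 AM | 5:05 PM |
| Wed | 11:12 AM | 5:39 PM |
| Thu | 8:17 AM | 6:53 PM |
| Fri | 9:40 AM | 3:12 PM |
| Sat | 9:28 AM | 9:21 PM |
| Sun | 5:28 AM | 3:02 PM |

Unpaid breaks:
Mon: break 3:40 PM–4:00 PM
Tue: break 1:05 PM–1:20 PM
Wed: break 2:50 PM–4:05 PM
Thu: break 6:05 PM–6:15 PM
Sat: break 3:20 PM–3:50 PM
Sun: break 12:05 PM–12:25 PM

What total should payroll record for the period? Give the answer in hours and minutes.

60 h 43 min

Mon: 11:05 AM–8:16 PM = 9 h 11 min; less 20 min break → 8 h 51 min
Tue: 6:45 AM–5:05 PM = 10 h 20 min; less 15 min break → 10 h 5 min
Wed: 11:12 AM–5:39 PM = 6 h 27 min; less 75 min break → 5 h 12 min
Thu: 8:17 AM–6:53 PM = 10 h 36 min; less 10 min break → 10 h 26 min
Fri: 9:40 AM–3:12 PM = 5 h 32 min
Sat: 9:28 AM–9:21 PM = 11 h 53 min; less 30 min break → 11 h 23 min
Sun: 5:28 AM–3:02 PM = 9 h 34 min; less 20 min break → 9 h 14 min
Total: 8 h 51 min + 10 h 5 min + 5 h 12 min + 10 h 26 min + 5 h 32 min + 11 h 23 min + 9 h 14 min = 60 h 43 min.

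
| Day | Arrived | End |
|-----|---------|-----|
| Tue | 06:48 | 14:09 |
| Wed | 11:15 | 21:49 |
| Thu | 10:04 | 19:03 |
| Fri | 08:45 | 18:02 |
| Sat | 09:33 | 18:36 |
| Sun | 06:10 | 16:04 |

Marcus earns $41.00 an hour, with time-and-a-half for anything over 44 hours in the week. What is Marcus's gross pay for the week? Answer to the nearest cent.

$2488.70

Tue: 06:48–14:09 = 7 h 21 min
Wed: 11:15–21:49 = 10 h 34 min
Thu: 10:04–19:03 = 8 h 59 min
Fri: 08:45–18:02 = 9 h 17 min
Sat: 09:33–18:36 = 9 h 3 min
Sun: 06:10–16:04 = 9 h 54 min
Total worked: 55 h 8 min = 3308 min.
Regular 44 h 0 min = 2640 min at $41.00/h; overtime 11 h 8 min = 668 min at $61.50/h.
Pay = (2640 × $41.00 + 668 × $61.50) ÷ 60 = $2488.70.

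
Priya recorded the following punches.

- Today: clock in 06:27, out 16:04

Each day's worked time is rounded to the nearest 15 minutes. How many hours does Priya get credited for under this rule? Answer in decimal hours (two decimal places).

9.50 hours

Today: 06:27–16:04 = 9 h 37 min → rounds to 9 h 30 min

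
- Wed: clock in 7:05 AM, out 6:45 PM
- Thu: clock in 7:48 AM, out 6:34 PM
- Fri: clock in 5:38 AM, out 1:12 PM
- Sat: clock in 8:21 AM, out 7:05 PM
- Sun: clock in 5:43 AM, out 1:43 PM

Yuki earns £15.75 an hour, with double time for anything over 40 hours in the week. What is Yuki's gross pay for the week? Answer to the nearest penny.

£905.10

Wed: 7:05 AM–6:45 PM = 11 h 40 min
Thu: 7:48 AM–6:34 PM = 10 h 46 min
Fri: 5:38 AM–1:12 PM = 7 h 34 min
Sat: 8:21 AM–7:05 PM = 10 h 44 min
Sun: 5:43 AM–1:43 PM = 8 h 0 min
Total worked: 48 h 44 min = 2924 min.
Regular 40 h 0 min = 2400 min at £15.75/h; overtime 8 h 44 min = 524 min at £31.50/h.
Pay = (2400 × £15.75 + 524 × £31.50) ÷ 60 = £905.10.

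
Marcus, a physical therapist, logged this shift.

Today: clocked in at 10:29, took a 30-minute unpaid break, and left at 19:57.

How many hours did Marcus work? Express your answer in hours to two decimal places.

Today: 10:29–19:57 = 9 h 28 min; less 30 min break → 8 h 58 min

8.97 hours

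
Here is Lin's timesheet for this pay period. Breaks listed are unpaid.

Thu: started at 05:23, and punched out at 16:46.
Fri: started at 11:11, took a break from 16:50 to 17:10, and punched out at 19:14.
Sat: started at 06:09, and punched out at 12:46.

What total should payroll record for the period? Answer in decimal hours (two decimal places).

25.72 hours

Thu: 05:23–16:46 = 11 h 23 min
Fri: 11:11–19:14 = 8 h 3 min; less 20 min break → 7 h 43 min
Sat: 06:09–12:46 = 6 h 37 min
Total: 11 h 23 min + 7 h 43 min + 6 h 37 min = 25 h 43 min.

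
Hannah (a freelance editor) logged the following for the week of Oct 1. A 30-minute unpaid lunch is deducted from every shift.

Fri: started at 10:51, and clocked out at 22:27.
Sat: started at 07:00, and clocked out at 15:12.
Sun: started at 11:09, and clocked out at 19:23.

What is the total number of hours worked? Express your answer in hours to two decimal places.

Fri: 10:51–22:27 = 11 h 36 min; less 30 min break → 11 h 6 min
Sat: 07:00–15:12 = 8 h 12 min; less 30 min break → 7 h 42 min
Sun: 11:09–19:23 = 8 h 14 min; less 30 min break → 7 h 44 min
Total: 11 h 6 min + 7 h 42 min + 7 h 44 min = 26 h 32 min.

26.53 hours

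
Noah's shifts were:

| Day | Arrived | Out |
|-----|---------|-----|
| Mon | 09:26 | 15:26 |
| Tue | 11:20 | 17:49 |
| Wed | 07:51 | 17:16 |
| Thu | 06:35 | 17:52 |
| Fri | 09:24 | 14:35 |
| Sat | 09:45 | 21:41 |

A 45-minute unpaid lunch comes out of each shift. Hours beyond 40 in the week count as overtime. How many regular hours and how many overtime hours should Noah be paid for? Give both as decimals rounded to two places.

Regular 40.00 hours, overtime 5.80 hours

Mon: 09:26–15:26 = 6 h 0 min; less 45 min break → 5 h 15 min
Tue: 11:20–17:49 = 6 h 29 min; less 45 min break → 5 h 44 min
Wed: 07:51–17:16 = 9 h 25 min; less 45 min break → 8 h 40 min
Thu: 06:35–17:52 = 11 h 17 min; less 45 min break → 10 h 32 min
Fri: 09:24–14:35 = 5 h 11 min; less 45 min break → 4 h 26 min
Sat: 09:45–21:41 = 11 h 56 min; less 45 min break → 11 h 11 min
Total worked: 45 h 48 min = 45.80 h.
Threshold 40 h → overtime 5 h 48 min, regular 40 h 0 min.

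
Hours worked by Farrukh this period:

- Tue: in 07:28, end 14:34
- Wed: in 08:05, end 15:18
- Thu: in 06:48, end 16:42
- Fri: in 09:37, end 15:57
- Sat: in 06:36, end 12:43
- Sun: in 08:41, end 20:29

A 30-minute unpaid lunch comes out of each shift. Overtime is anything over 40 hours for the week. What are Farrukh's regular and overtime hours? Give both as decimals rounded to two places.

Regular 40.00 hours, overtime 5.47 hours

Tue: 07:28–14:34 = 7 h 6 min; less 30 min break → 6 h 36 min
Wed: 08:05–15:18 = 7 h 13 min; less 30 min break → 6 h 43 min
Thu: 06:48–16:42 = 9 h 54 min; less 30 min break → 9 h 24 min
Fri: 09:37–15:57 = 6 h 20 min; less 30 min break → 5 h 50 min
Sat: 06:36–12:43 = 6 h 7 min; less 30 min break → 5 h 37 min
Sun: 08:41–20:29 = 11 h 48 min; less 30 min break → 11 h 18 min
Total worked: 45 h 28 min = 45.47 h.
Threshold 40 h → overtime 5 h 28 min, regular 40 h 0 min.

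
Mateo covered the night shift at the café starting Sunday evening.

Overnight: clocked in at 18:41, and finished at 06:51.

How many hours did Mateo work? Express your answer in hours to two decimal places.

12.17 hours

Overnight: 18:41 → midnight = 5 h 19 min; midnight → 06:51 = 6 h 51 min; span 12 h 10 min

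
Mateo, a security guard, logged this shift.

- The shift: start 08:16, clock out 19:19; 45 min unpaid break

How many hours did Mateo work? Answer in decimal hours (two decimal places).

10.30 hours

The shift: 08:16–19:19 = 11 h 3 min; less 45 min break → 10 h 18 min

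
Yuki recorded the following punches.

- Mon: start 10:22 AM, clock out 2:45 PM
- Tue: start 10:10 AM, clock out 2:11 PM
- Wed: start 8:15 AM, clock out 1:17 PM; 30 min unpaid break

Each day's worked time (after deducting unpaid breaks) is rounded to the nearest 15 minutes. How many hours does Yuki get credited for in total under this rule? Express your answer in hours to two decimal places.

13.00 hours

Mon: 10:22 AM–2:45 PM = 4 h 23 min → rounds to 4 h 30 min
Tue: 10:10 AM–2:11 PM = 4 h 1 min → rounds to 4 h 0 min
Wed: 8:15 AM–1:17 PM = 5 h 2 min − 30 min = 4 h 32 min → rounds to 4 h 30 min
Total credited: 13 h 0 min.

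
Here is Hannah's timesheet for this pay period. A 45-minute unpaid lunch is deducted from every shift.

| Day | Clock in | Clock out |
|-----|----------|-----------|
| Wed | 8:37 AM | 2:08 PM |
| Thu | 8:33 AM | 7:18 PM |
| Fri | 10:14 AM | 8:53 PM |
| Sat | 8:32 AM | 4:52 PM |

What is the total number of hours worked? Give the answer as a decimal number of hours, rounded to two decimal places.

Wed: 8:37 AM–2:08 PM = 5 h 31 min; less 45 min break → 4 h 46 min
Thu: 8:33 AM–7:18 PM = 10 h 45 min; less 45 min break → 10 h 0 min
Fri: 10:14 AM–8:53 PM = 10 h 39 min; less 45 min break → 9 h 54 min
Sat: 8:32 AM–4:52 PM = 8 h 20 min; less 45 min break → 7 h 35 min
Total: 4 h 46 min + 10 h 0 min + 9 h 54 min + 7 h 35 min = 32 h 15 min.

32.25 hours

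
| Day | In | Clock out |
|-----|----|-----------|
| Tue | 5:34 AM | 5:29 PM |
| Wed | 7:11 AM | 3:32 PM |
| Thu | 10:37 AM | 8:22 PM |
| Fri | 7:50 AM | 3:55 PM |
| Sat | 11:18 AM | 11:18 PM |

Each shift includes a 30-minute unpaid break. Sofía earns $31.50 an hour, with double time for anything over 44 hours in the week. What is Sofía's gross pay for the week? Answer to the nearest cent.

Tue: 5:34 AM–5:29 PM = 11 h 55 min; less 30 min break → 11 h 25 min
Wed: 7:11 AM–3:32 PM = 8 h 21 min; less 30 min break → 7 h 51 min
Thu: 10:37 AM–8:22 PM = 9 h 45 min; less 30 min break → 9 h 15 min
Fri: 7:50 AM–3:55 PM = 8 h 5 min; less 30 min break → 7 h 35 min
Sat: 11:18 AM–11:18 PM = 12 h 0 min; less 30 min break → 11 h 30 min
Total worked: 47 h 36 min = 2856 min.
Regular 44 h 0 min = 2640 min at $31.50/h; overtime 3 h 36 min = 216 min at $63.00/h.
Pay = (2640 × $31.50 + 216 × $63.00) ÷ 60 = $1612.80.

$1612.80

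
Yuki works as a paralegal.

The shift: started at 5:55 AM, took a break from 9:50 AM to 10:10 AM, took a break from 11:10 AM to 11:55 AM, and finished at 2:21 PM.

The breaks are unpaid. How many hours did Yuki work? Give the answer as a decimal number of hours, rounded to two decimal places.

The shift: 5:55 AM–2:21 PM = 8 h 26 min; less 65 min break → 7 h 21 min

7.35 hours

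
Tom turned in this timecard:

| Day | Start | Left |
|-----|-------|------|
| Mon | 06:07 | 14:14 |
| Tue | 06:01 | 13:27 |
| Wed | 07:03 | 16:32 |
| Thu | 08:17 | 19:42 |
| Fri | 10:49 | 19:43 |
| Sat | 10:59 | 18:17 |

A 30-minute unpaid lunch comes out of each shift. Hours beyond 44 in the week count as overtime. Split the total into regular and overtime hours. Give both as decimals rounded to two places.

Regular 44.00 hours, overtime 5.65 hours

Mon: 06:07–14:14 = 8 h 7 min; less 30 min break → 7 h 37 min
Tue: 06:01–13:27 = 7 h 26 min; less 30 min break → 6 h 56 min
Wed: 07:03–16:32 = 9 h 29 min; less 30 min break → 8 h 59 min
Thu: 08:17–19:42 = 11 h 25 min; less 30 min break → 10 h 55 min
Fri: 10:49–19:43 = 8 h 54 min; less 30 min break → 8 h 24 min
Sat: 10:59–18:17 = 7 h 18 min; less 30 min break → 6 h 48 min
Total worked: 49 h 39 min = 49.65 h.
Threshold 44 h → overtime 5 h 39 min, regular 44 h 0 min.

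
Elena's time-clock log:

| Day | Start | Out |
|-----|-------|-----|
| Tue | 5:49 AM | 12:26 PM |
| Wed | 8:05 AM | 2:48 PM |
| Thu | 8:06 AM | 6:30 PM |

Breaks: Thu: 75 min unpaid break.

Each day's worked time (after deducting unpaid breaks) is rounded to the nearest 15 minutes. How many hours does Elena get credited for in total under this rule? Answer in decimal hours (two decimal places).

Tue: 5:49 AM–12:26 PM = 6 h 37 min → rounds to 6 h 30 min
Wed: 8:05 AM–2:48 PM = 6 h 43 min → rounds to 6 h 45 min
Thu: 8:06 AM–6:30 PM = 10 h 24 min − 75 min = 9 h 9 min → rounds to 9 h 15 min
Total credited: 22 h 30 min.

22.50 hours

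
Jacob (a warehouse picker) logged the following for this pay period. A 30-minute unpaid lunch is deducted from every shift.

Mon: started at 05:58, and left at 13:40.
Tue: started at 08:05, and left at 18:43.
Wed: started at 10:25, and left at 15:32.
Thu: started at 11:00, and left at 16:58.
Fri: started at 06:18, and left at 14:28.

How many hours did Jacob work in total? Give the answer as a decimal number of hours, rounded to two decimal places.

Mon: 05:58–13:40 = 7 h 42 min; less 30 min break → 7 h 12 min
Tue: 08:05–18:43 = 10 h 38 min; less 30 min break → 10 h 8 min
Wed: 10:25–15:32 = 5 h 7 min; less 30 min break → 4 h 37 min
Thu: 11:00–16:58 = 5 h 58 min; less 30 min break → 5 h 28 min
Fri: 06:18–14:28 = 8 h 10 min; less 30 min break → 7 h 40 min
Total: 7 h 12 min + 10 h 8 min + 4 h 37 min + 5 h 28 min + 7 h 40 min = 35 h 5 min.

35.08 hours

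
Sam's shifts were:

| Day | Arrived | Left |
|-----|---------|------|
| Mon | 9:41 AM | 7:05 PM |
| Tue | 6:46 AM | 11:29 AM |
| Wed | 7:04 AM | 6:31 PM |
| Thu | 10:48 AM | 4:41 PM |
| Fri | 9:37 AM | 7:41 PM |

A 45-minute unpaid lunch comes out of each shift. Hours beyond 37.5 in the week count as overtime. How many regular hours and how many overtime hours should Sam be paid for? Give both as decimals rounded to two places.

Mon: 9:41 AM–7:05 PM = 9 h 24 min; less 45 min break → 8 h 39 min
Tue: 6:46 AM–11:29 AM = 4 h 43 min; less 45 min break → 3 h 58 min
Wed: 7:04 AM–6:31 PM = 11 h 27 min; less 45 min break → 10 h 42 min
Thu: 10:48 AM–4:41 PM = 5 h 53 min; less 45 min break → 5 h 8 min
Fri: 9:37 AM–7:41 PM = 10 h 4 min; less 45 min break → 9 h 19 min
Total worked: 37 h 46 min = 37.77 h.
Threshold 37.5 h → overtime 0 h 16 min, regular 37 h 30 min.

Regular 37.50 hours, overtime 0.27 hours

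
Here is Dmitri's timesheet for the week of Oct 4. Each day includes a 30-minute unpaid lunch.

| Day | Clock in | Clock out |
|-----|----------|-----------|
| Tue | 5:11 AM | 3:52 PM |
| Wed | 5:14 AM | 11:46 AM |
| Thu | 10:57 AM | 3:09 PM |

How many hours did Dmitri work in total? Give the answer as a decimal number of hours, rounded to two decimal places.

Tue: 5:11 AM–3:52 PM = 10 h 41 min; less 30 min break → 10 h 11 min
Wed: 5:14 AM–11:46 AM = 6 h 32 min; less 30 min break → 6 h 2 min
Thu: 10:57 AM–3:09 PM = 4 h 12 min; less 30 min break → 3 h 42 min
Total: 10 h 11 min + 6 h 2 min + 3 h 42 min = 19 h 55 min.

19.92 hours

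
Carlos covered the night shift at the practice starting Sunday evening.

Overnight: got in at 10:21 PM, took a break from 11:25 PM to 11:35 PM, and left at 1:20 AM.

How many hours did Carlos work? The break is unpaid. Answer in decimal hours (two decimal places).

2.82 hours

Overnight: 10:21 PM → midnight = 1 h 39 min; midnight → 1:20 AM = 1 h 20 min; span 2 h 59 min; less 10 min break → 2 h 49 min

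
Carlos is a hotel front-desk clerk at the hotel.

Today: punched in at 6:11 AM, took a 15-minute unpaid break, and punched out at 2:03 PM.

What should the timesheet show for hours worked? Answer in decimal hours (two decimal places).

Today: 6:11 AM–2:03 PM = 7 h 52 min; less 15 min break → 7 h 37 min

7.62 hours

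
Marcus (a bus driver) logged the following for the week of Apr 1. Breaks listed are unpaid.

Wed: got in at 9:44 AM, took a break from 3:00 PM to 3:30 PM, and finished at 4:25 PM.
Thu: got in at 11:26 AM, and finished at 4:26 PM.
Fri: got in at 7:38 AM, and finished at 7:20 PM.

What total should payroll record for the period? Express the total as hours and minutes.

Wed: 9:44 AM–4:25 PM = 6 h 41 min; less 30 min break → 6 h 11 min
Thu: 11:26 AM–4:26 PM = 5 h 0 min
Fri: 7:38 AM–7:20 PM = 11 h 42 min
Total: 6 h 11 min + 5 h 0 min + 11 h 42 min = 22 h 53 min.

22 h 53 min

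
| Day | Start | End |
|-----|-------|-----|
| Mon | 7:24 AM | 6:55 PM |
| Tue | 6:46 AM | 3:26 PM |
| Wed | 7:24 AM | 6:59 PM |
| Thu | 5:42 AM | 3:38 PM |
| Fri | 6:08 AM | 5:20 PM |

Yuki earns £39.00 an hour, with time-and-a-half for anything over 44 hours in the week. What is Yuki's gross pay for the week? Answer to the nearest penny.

£2236.65

Mon: 7:24 AM–6:55 PM = 11 h 31 min
Tue: 6:46 AM–3:26 PM = 8 h 40 min
Wed: 7:24 AM–6:59 PM = 11 h 35 min
Thu: 5:42 AM–3:38 PM = 9 h 56 min
Fri: 6:08 AM–5:20 PM = 11 h 12 min
Total worked: 52 h 54 min = 3174 min.
Regular 44 h 0 min = 2640 min at £39.00/h; overtime 8 h 54 min = 534 min at £58.50/h.
Pay = (2640 × £39.00 + 534 × £58.50) ÷ 60 = £2236.65.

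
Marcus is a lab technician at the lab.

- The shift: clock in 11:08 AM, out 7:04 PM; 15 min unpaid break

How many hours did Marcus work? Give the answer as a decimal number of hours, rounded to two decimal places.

The shift: 11:08 AM–7:04 PM = 7 h 56 min; less 15 min break → 7 h 41 min

7.68 hours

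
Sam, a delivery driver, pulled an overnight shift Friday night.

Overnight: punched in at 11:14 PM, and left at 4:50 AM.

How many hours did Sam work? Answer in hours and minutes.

Overnight: 11:14 PM → midnight = 0 h 46 min; midnight → 4:50 AM = 4 h 50 min; span 5 h 36 min

5 h 36 min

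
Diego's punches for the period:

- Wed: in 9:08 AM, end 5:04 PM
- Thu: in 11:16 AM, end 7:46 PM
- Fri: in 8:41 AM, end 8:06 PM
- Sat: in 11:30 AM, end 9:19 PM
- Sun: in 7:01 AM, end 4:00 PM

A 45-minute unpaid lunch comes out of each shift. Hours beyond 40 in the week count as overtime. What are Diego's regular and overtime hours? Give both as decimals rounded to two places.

Regular 40.00 hours, overtime 2.90 hours

Wed: 9:08 AM–5:04 PM = 7 h 56 min; less 45 min break → 7 h 11 min
Thu: 11:16 AM–7:46 PM = 8 h 30 min; less 45 min break → 7 h 45 min
Fri: 8:41 AM–8:06 PM = 11 h 25 min; less 45 min break → 10 h 40 min
Sat: 11:30 AM–9:19 PM = 9 h 49 min; less 45 min break → 9 h 4 min
Sun: 7:01 AM–4:00 PM = 8 h 59 min; less 45 min break → 8 h 14 min
Total worked: 42 h 54 min = 42.90 h.
Threshold 40 h → overtime 2 h 54 min, regular 40 h 0 min.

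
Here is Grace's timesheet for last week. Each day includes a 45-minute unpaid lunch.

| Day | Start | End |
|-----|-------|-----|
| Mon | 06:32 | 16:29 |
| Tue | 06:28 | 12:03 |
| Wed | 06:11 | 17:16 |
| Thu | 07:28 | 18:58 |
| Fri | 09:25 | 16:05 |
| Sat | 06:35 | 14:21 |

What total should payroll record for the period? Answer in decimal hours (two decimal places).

48.05 hours

Mon: 06:32–16:29 = 9 h 57 min; less 45 min break → 9 h 12 min
Tue: 06:28–12:03 = 5 h 35 min; less 45 min break → 4 h 50 min
Wed: 06:11–17:16 = 11 h 5 min; less 45 min break → 10 h 20 min
Thu: 07:28–18:58 = 11 h 30 min; less 45 min break → 10 h 45 min
Fri: 09:25–16:05 = 6 h 40 min; less 45 min break → 5 h 55 min
Sat: 06:35–14:21 = 7 h 46 min; less 45 min break → 7 h 1 min
Total: 9 h 12 min + 4 h 50 min + 10 h 20 min + 10 h 45 min + 5 h 55 min + 7 h 1 min = 48 h 3 min.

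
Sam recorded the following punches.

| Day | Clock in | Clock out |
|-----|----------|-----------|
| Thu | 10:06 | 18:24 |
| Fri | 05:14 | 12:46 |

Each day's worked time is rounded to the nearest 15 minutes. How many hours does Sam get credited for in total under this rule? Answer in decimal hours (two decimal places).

Thu: 10:06–18:24 = 8 h 18 min → rounds to 8 h 15 min
Fri: 05:14–12:46 = 7 h 32 min → rounds to 7 h 30 min
Total credited: 15 h 45 min.

15.75 hours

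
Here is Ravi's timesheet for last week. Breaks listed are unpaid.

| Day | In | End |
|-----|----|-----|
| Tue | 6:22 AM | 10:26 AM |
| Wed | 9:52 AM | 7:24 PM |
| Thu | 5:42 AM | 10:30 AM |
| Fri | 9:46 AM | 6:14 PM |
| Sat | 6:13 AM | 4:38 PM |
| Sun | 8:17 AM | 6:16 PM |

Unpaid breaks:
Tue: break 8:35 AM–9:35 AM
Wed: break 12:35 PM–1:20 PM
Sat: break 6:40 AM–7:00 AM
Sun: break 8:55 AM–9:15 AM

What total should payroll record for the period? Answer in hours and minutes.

44 h 51 min

Tue: 6:22 AM–10:26 AM = 4 h 4 min; less 60 min break → 3 h 4 min
Wed: 9:52 AM–7:24 PM = 9 h 32 min; less 45 min break → 8 h 47 min
Thu: 5:42 AM–10:30 AM = 4 h 48 min
Fri: 9:46 AM–6:14 PM = 8 h 28 min
Sat: 6:13 AM–4:38 PM = 10 h 25 min; less 20 min break → 10 h 5 min
Sun: 8:17 AM–6:16 PM = 9 h 59 min; less 20 min break → 9 h 39 min
Total: 3 h 4 min + 8 h 47 min + 4 h 48 min + 8 h 28 min + 10 h 5 min + 9 h 39 min = 44 h 51 min.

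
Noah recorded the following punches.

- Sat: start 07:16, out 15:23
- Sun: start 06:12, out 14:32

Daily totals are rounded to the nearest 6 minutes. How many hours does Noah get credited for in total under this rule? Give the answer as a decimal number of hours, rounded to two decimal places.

16.40 hours

Sat: 07:16–15:23 = 8 h 7 min → rounds to 8 h 6 min
Sun: 06:12–14:32 = 8 h 20 min → rounds to 8 h 18 min
Total credited: 16 h 24 min.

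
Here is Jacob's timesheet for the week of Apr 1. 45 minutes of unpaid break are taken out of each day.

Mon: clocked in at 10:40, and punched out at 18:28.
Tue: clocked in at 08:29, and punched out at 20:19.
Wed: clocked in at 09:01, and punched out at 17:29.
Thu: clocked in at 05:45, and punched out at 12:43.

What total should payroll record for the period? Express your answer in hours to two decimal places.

Mon: 10:40–18:28 = 7 h 48 min; less 45 min break → 7 h 3 min
Tue: 08:29–20:19 = 11 h 50 min; less 45 min break → 11 h 5 min
Wed: 09:01–17:29 = 8 h 28 min; less 45 min break → 7 h 43 min
Thu: 05:45–12:43 = 6 h 58 min; less 45 min break → 6 h 13 min
Total: 7 h 3 min + 11 h 5 min + 7 h 43 min + 6 h 13 min = 32 h 4 min.

32.07 hours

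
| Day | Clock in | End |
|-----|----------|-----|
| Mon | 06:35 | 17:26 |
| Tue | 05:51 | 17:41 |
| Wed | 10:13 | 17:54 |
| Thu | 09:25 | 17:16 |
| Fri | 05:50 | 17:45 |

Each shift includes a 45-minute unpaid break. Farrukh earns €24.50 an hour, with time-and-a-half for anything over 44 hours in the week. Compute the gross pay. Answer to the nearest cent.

€1165.59

Mon: 06:35–17:26 = 10 h 51 min; less 45 min break → 10 h 6 min
Tue: 05:51–17:41 = 11 h 50 min; less 45 min break → 11 h 5 min
Wed: 10:13–17:54 = 7 h 41 min; less 45 min break → 6 h 56 min
Thu: 09:25–17:16 = 7 h 51 min; less 45 min break → 7 h 6 min
Fri: 05:50–17:45 = 11 h 55 min; less 45 min break → 11 h 10 min
Total worked: 46 h 23 min = 2783 min.
Regular 44 h 0 min = 2640 min at €24.50/h; overtime 2 h 23 min = 143 min at €36.75/h.
Pay = (2640 × €24.50 + 143 × €36.75) ÷ 60 = €1165.59.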